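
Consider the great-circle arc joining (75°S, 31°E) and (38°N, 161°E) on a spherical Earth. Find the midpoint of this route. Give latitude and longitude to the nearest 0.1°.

From cos δ = sin φ₁ sin φ₂ + cos φ₁ cos φ₂ cos Δλ, the central angle is δ ≈ 2.383 rad (136.5°).
Interpolate at f = 1/2 with slerp weights a = sin((1−f)δ)/sin δ ≈ 1.350, b = sin(fδ)/sin δ ≈ 1.350.
p = a·p₁ + b·p₂ ≈ (-0.707, 0.526, -0.473); φ = arcsin(p_z) ≈ -28.23°, λ = atan2(p_y, p_x) ≈ 143.31°.

≈ (28.2°S, 143.3°E)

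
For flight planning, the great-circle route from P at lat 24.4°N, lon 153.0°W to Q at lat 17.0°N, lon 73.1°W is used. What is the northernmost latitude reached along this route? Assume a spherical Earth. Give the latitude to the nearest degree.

≈ 27°N

The great circle lies in the plane with unit normal n̂ = (p₁ × p₂)/|p₁ × p₂|.
Here n̂_z ≈ +0.891; the vertex latitude is φ_max = arccos|n̂_z| ≈ 27.0°.
Check via Clairaut: cos φ_max = |cos φ₁| · sin C = cos(24.4°)·sin(78.2°) ≈ 0.891, again giving ≈ 27.0°.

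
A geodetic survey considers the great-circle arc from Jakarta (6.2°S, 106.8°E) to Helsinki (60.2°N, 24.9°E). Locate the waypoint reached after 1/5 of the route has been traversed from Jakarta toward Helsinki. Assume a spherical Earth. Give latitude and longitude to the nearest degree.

From cos δ = sin φ₁ sin φ₂ + cos φ₁ cos φ₂ cos Δλ, the central angle is δ ≈ 1.595 rad (91.4°).
Interpolate at f = 1/5 with slerp weights a = sin((1−f)δ)/sin δ ≈ 0.957, b = sin(fδ)/sin δ ≈ 0.314.
p = a·p₁ + b·p₂ ≈ (-0.134, 0.977, 0.169); φ = arcsin(p_z) ≈ 9.72°, λ = atan2(p_y, p_x) ≈ 97.79°.

≈ 10°N, 98°E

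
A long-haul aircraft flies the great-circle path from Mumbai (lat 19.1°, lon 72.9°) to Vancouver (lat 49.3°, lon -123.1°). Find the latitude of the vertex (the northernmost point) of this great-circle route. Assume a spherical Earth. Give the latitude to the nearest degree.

The great circle lies in the plane with unit normal n̂ = (p₁ × p₂)/|p₁ × p₂|.
Here n̂_z ≈ +0.181; the vertex latitude is φ_max = arccos|n̂_z| ≈ 79.6°.
Check via Clairaut: cos φ_max = |cos φ₁| · sin C = cos(19.1°)·sin(11.0°) ≈ 0.181, again giving ≈ 79.6°.

≈ 80°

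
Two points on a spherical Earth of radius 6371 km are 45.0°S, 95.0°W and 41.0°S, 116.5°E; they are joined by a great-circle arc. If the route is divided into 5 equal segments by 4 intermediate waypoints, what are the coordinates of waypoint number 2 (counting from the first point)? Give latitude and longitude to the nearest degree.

Write both endpoints as unit vectors p₁, p₂ with components (cos φ cos λ, cos φ sin λ, sin φ).
The central angle between the endpoints is δ = arccos(p₁·p₂) ≈ 1.562 rad (89.5°).
Interpolate at f = 2/5 with slerp weights a = sin((1−f)δ)/sin δ ≈ 0.806, b = sin(fδ)/sin δ ≈ 0.585.
p = a·p₁ + b·p₂ ≈ (-0.247, -0.173, -0.954); φ = arcsin(p_z) ≈ -72.48°, λ = atan2(p_y, p_x) ≈ -145.01°.

≈ 72°S, 145°W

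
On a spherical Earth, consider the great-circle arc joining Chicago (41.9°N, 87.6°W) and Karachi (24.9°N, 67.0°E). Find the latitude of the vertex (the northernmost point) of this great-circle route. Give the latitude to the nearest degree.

The great circle lies in the plane with unit normal n̂ = (p₁ × p₂)/|p₁ × p₂|.
Here n̂_z ≈ +0.307; the vertex latitude is φ_max = arccos|n̂_z| ≈ 72.1°.
Check via Clairaut: cos φ_max = |cos φ₁| · sin C = cos(41.9°)·sin(24.3°) ≈ 0.307, again giving ≈ 72.1°.

≈ 72°N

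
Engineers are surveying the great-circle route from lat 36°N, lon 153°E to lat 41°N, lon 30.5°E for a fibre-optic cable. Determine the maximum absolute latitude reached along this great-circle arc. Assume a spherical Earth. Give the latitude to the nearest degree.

The great circle lies in the plane with unit normal n̂ = (p₁ × p₂)/|p₁ × p₂|.
Here n̂_z ≈ -0.516; the vertex latitude is φ_max = arccos|n̂_z| ≈ 58.9°.
Check via Clairaut: cos φ_max = |cos φ₁| · sin C = cos(36.0°)·sin(39.6°) ≈ 0.516, again giving ≈ 58.9°.

≈ 59°N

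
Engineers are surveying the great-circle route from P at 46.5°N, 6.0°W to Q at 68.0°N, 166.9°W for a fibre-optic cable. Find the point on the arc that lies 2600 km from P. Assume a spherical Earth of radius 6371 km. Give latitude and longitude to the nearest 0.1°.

≈ 69.5°N, 14.8°W

Convert each endpoint to a unit vector on the sphere (x = cos φ cos λ, y = cos φ sin λ, z = sin φ).
The central angle between the endpoints is δ = arccos(p₁·p₂) ≈ 1.128 rad (64.6°). The total great-circle distance is δ·R ≈ 1.128 × 6371 ≈ 7184 km, so the target fraction is f = 2600/7184 ≈ 0.362.
Interpolate at f ≈ 0.362 with slerp weights a = sin((1−f)δ)/sin δ ≈ 0.729, b = sin(fδ)/sin δ ≈ 0.439.
p = a·p₁ + b·p₂ ≈ (0.339, -0.090, 0.936); φ = arcsin(p_z) ≈ 69.47°, λ = atan2(p_y, p_x) ≈ -14.83°.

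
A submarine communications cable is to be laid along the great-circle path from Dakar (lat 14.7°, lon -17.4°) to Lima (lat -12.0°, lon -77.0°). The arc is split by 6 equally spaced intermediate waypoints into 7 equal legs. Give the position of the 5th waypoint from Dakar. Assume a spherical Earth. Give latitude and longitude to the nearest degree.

From cos δ = sin φ₁ sin φ₂ + cos φ₁ cos φ₂ cos Δλ, the central angle is δ ≈ 1.131 rad (64.8°).
Interpolate at f = 5/7 with slerp weights a = sin((1−f)δ)/sin δ ≈ 0.351, b = sin(fδ)/sin δ ≈ 0.799.
p = a·p₁ + b·p₂ ≈ (0.500, -0.863, -0.077); φ = arcsin(p_z) ≈ -4.42°, λ = atan2(p_y, p_x) ≈ -59.92°.

≈ lat -4°, lon -60°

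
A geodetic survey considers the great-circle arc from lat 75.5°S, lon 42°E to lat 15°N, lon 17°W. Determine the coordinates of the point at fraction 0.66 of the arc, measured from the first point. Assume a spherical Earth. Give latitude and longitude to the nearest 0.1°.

≈ lat 17.3°S, lon 9.9°W

From cos δ = sin φ₁ sin φ₂ + cos φ₁ cos φ₂ cos Δλ, the central angle is δ ≈ 1.697 rad (97.2°).
Interpolate at f = 0.66 with slerp weights a = sin((1−f)δ)/sin δ ≈ 0.550, b = sin(fδ)/sin δ ≈ 0.907.
p = a·p₁ + b·p₂ ≈ (0.940, -0.164, -0.298); φ = arcsin(p_z) ≈ -17.31°, λ = atan2(p_y, p_x) ≈ -9.90°.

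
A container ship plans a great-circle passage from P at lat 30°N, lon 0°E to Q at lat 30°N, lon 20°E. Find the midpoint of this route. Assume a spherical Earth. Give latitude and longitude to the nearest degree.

Write both endpoints as unit vectors p₁, p₂ with components (cos φ cos λ, cos φ sin λ, sin φ).
The central angle between the endpoints is δ = arccos(p₁·p₂) ≈ 0.302 rad (17.3°).
Interpolate at f = 1/2 with slerp weights a = sin((1−f)δ)/sin δ ≈ 0.506, b = sin(fδ)/sin δ ≈ 0.506.
p = a·p₁ + b·p₂ ≈ (0.850, 0.150, 0.506); φ = arcsin(p_z) ≈ 30.38°, λ = atan2(p_y, p_x) ≈ 10.00°.

≈ lat 30°N, lon 10°E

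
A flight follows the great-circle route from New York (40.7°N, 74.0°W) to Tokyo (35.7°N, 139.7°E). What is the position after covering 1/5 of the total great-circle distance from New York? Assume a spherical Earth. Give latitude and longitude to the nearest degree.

≈ 57°N, 90°W

From cos δ = sin φ₁ sin φ₂ + cos φ₁ cos φ₂ cos Δλ, the central angle is δ ≈ 1.703 rad (97.6°).
Interpolate at f = 1/5 with slerp weights a = sin((1−f)δ)/sin δ ≈ 0.987, b = sin(fδ)/sin δ ≈ 0.337.
p = a·p₁ + b·p₂ ≈ (-0.002, -0.542, 0.840); φ = arcsin(p_z) ≈ 57.16°, λ = atan2(p_y, p_x) ≈ -90.26°.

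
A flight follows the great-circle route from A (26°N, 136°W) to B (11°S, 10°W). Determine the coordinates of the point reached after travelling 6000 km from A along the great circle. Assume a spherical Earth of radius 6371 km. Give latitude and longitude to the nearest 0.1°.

≈ (19.4°N, 77.5°W)

Convert each endpoint to a unit vector on the sphere (x = cos φ cos λ, y = cos φ sin λ, z = sin φ).
The central angle between the endpoints is δ = arccos(p₁·p₂) ≈ 2.217 rad (127.0°). The total great-circle distance is δ·R ≈ 2.217 × 6371 ≈ 14125 km, so the target fraction is f = 6000/14125 ≈ 0.425.
Interpolate at f ≈ 0.425 with slerp weights a = sin((1−f)δ)/sin δ ≈ 1.198, b = sin(fδ)/sin δ ≈ 1.013.
p = a·p₁ + b·p₂ ≈ (0.204, -0.921, 0.332); φ = arcsin(p_z) ≈ 19.39°, λ = atan2(p_y, p_x) ≈ -77.49°.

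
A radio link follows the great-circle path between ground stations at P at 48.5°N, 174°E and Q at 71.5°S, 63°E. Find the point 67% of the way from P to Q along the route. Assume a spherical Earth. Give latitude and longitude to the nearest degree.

≈ 40°S, 135°E

Convert each endpoint to a unit vector on the sphere (x = cos φ cos λ, y = cos φ sin λ, z = sin φ).
The central angle between the endpoints is δ = arccos(p₁·p₂) ≈ 2.474 rad (141.8°).
Interpolate at f = 0.67 with slerp weights a = sin((1−f)δ)/sin δ ≈ 1.178, b = sin(fδ)/sin δ ≈ 1.610.
p = a·p₁ + b·p₂ ≈ (-0.544, 0.537, -0.645); φ = arcsin(p_z) ≈ -40.14°, λ = atan2(p_y, p_x) ≈ 135.40°.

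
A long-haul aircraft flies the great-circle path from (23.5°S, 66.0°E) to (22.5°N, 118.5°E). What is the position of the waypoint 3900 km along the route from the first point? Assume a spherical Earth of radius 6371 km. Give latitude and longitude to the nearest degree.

≈ (0°N, 93°E)

Write both endpoints as unit vectors p₁, p₂ with components (cos φ cos λ, cos φ sin λ, sin φ).
The central angle between the endpoints is δ = arccos(p₁·p₂) ≈ 1.199 rad (68.7°). The total great-circle distance is δ·R ≈ 1.199 × 6371 ≈ 7640 km, so the target fraction is f = 3900/7640 ≈ 0.510.
Interpolate at f ≈ 0.510 with slerp weights a = sin((1−f)δ)/sin δ ≈ 0.594, b = sin(fδ)/sin δ ≈ 0.617.
p = a·p₁ + b·p₂ ≈ (-0.050, 0.999, -0.001); φ = arcsin(p_z) ≈ -0.06°, λ = atan2(p_y, p_x) ≈ 92.88°.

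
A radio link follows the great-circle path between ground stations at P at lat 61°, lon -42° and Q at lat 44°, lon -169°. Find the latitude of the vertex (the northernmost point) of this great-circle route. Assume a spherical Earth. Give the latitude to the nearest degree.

≈ 72°

The great circle lies in the plane with unit normal n̂ = (p₁ × p₂)/|p₁ × p₂|.
Here n̂_z ≈ -0.304; the vertex latitude is φ_max = arccos|n̂_z| ≈ 72.3°.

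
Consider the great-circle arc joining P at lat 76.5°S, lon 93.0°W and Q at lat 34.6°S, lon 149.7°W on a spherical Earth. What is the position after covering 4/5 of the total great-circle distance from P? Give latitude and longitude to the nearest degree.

Write both endpoints as unit vectors p₁, p₂ with components (cos φ cos λ, cos φ sin λ, sin φ).
The central angle between the endpoints is δ = arccos(p₁·p₂) ≈ 0.853 rad (48.9°).
Interpolate at f = 4/5 with slerp weights a = sin((1−f)δ)/sin δ ≈ 0.225, b = sin(fδ)/sin δ ≈ 0.837.
p = a·p₁ + b·p₂ ≈ (-0.598, -0.400, -0.695); φ = arcsin(p_z) ≈ -43.99°, λ = atan2(p_y, p_x) ≈ -146.20°.

≈ lat 44°S, lon 146°W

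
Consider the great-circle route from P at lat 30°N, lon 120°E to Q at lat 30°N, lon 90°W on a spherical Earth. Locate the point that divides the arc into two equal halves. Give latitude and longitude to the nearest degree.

≈ lat 66°N, lon 165°W

From cos δ = sin φ₁ sin φ₂ + cos φ₁ cos φ₂ cos Δλ, the central angle is δ ≈ 1.982 rad (113.5°).
Interpolate at f = 1/2 with slerp weights a = sin((1−f)δ)/sin δ ≈ 0.913, b = sin(fδ)/sin δ ≈ 0.913.
p = a·p₁ + b·p₂ ≈ (-0.395, -0.106, 0.913); φ = arcsin(p_z) ≈ 65.85°, λ = atan2(p_y, p_x) ≈ -165.00°.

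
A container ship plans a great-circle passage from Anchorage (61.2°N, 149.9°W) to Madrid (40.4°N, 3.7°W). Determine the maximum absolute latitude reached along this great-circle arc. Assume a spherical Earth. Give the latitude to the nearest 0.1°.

≈ 77.8°N

The great circle lies in the plane with unit normal n̂ = (p₁ × p₂)/|p₁ × p₂|.
Here n̂_z ≈ +0.212; the vertex latitude is φ_max = arccos|n̂_z| ≈ 77.8°.
Check via Clairaut: cos φ_max = |cos φ₁| · sin C = cos(61.2°)·sin(26.0°) ≈ 0.212, again giving ≈ 77.8°.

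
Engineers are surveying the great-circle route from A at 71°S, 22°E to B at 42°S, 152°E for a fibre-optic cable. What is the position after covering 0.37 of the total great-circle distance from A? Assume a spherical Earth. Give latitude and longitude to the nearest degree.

From cos δ = sin φ₁ sin φ₂ + cos φ₁ cos φ₂ cos Δλ, the central angle is δ ≈ 1.073 rad (61.5°).
Interpolate at f = 0.37 with slerp weights a = sin((1−f)δ)/sin δ ≈ 0.712, b = sin(fδ)/sin δ ≈ 0.440.
p = a·p₁ + b·p₂ ≈ (-0.074, 0.240, -0.968); φ = arcsin(p_z) ≈ -75.43°, λ = atan2(p_y, p_x) ≈ 107.07°.

≈ 75°S, 107°E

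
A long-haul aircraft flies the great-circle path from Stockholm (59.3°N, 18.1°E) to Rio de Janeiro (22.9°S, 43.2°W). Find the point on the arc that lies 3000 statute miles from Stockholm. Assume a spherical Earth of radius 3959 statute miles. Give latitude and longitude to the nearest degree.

Write both endpoints as unit vectors p₁, p₂ with components (cos φ cos λ, cos φ sin λ, sin φ).
The central angle between the endpoints is δ = arccos(p₁·p₂) ≈ 1.680 rad (96.2°). The total great-circle distance is δ·R ≈ 1.680 × 3959 ≈ 6650 mi, so the target fraction is f = 3000/6650 ≈ 0.451.
Interpolate at f ≈ 0.451 with slerp weights a = sin((1−f)δ)/sin δ ≈ 0.802, b = sin(fδ)/sin δ ≈ 0.691.
p = a·p₁ + b·p₂ ≈ (0.853, -0.309, 0.420); φ = arcsin(p_z) ≈ 24.85°, λ = atan2(p_y, p_x) ≈ -19.90°.

≈ (25°N, 20°W)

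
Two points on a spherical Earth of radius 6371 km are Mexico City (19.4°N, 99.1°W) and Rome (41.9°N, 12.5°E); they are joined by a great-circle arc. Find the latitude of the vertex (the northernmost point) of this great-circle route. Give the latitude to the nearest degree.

The great circle lies in the plane with unit normal n̂ = (p₁ × p₂)/|p₁ × p₂|.
Here n̂_z ≈ +0.653; the vertex latitude is φ_max = arccos|n̂_z| ≈ 49.2°.
Check via Clairaut: cos φ_max = |cos φ₁| · sin C = cos(19.4°)·sin(43.8°) ≈ 0.653, again giving ≈ 49.2°.

≈ 49°N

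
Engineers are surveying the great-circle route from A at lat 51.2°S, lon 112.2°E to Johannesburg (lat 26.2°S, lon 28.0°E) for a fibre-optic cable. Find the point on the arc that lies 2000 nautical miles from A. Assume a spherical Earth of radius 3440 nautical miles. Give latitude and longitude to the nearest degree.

Convert each endpoint to a unit vector on the sphere (x = cos φ cos λ, y = cos φ sin λ, z = sin φ).
The central angle between the endpoints is δ = arccos(p₁·p₂) ≈ 1.158 rad (66.4°). The total great-circle distance is δ·R ≈ 1.158 × 3440 ≈ 3985 nmi, so the target fraction is f = 2000/3985 ≈ 0.502.
Interpolate at f ≈ 0.502 with slerp weights a = sin((1−f)δ)/sin δ ≈ 0.595, b = sin(fδ)/sin δ ≈ 0.599.
p = a·p₁ + b·p₂ ≈ (0.334, 0.598, -0.729); φ = arcsin(p_z) ≈ -46.77°, λ = atan2(p_y, p_x) ≈ 60.82°.

≈ lat 47°S, lon 61°E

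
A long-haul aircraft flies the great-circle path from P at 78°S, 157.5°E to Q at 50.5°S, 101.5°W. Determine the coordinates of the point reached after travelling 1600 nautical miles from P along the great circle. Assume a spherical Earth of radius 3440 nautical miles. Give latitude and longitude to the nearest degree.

≈ 66°S, 113°W

Convert each endpoint to a unit vector on the sphere (x = cos φ cos λ, y = cos φ sin λ, z = sin φ).
The central angle between the endpoints is δ = arccos(p₁·p₂) ≈ 0.753 rad (43.2°). The total great-circle distance is δ·R ≈ 0.753 × 3440 ≈ 2591 nmi, so the target fraction is f = 1600/2591 ≈ 0.618.
Interpolate at f ≈ 0.618 with slerp weights a = sin((1−f)δ)/sin δ ≈ 0.415, b = sin(fδ)/sin δ ≈ 0.656.
p = a·p₁ + b·p₂ ≈ (-0.163, -0.376, -0.912); φ = arcsin(p_z) ≈ -65.83°, λ = atan2(p_y, p_x) ≈ -113.45°.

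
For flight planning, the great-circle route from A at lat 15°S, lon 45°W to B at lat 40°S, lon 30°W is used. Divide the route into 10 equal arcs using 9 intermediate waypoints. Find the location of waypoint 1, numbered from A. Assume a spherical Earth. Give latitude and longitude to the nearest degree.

The haversine formula gives a central angle δ ≈ 0.493 rad (28.2°) between the endpoints.
Interpolate at f = 1/10 with slerp weights a = sin((1−f)δ)/sin δ ≈ 0.907, b = sin(fδ)/sin δ ≈ 0.104.
p = a·p₁ + b·p₂ ≈ (0.689, -0.659, -0.302); φ = arcsin(p_z) ≈ -17.56°, λ = atan2(p_y, p_x) ≈ -43.76°.

≈ lat 18°S, lon 44°W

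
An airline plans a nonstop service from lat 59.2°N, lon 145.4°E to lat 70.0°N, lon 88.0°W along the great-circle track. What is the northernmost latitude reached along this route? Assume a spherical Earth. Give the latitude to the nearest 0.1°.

The great circle lies in the plane with unit normal n̂ = (p₁ × p₂)/|p₁ × p₂|.
Here n̂_z ≈ +0.198; the vertex latitude is φ_max = arccos|n̂_z| ≈ 78.6°.
Check via Clairaut: cos φ_max = |cos φ₁| · sin C = cos(59.2°)·sin(22.7°) ≈ 0.198, again giving ≈ 78.6°.

≈ 78.6°N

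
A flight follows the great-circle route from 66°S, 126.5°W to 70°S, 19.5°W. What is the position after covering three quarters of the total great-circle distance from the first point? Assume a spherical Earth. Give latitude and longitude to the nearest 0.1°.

From cos δ = sin φ₁ sin φ₂ + cos φ₁ cos φ₂ cos Δλ, the central angle is δ ≈ 0.613 rad (35.1°).
Interpolate at f = 3/4 with slerp weights a = sin((1−f)δ)/sin δ ≈ 0.265, b = sin(fδ)/sin δ ≈ 0.771.
p = a·p₁ + b·p₂ ≈ (0.184, -0.175, -0.967); φ = arcsin(p_z) ≈ -75.28°, λ = atan2(p_y, p_x) ≈ -43.46°.

≈ 75.3°S, 43.5°W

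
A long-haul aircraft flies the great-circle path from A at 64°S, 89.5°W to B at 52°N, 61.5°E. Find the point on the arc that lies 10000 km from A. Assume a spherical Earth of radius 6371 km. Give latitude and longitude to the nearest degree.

≈ 11°S, 23°E

Convert each endpoint to a unit vector on the sphere (x = cos φ cos λ, y = cos φ sin λ, z = sin φ).
The central angle between the endpoints is δ = arccos(p₁·p₂) ≈ 2.806 rad (160.8°). The total great-circle distance is δ·R ≈ 2.806 × 6371 ≈ 17879 km, so the target fraction is f = 10000/17879 ≈ 0.559.
Interpolate at f ≈ 0.559 with slerp weights a = sin((1−f)δ)/sin δ ≈ 2.871, b = sin(fδ)/sin δ ≈ 3.039.
p = a·p₁ + b·p₂ ≈ (0.904, 0.386, -0.186); φ = arcsin(p_z) ≈ -10.70°, λ = atan2(p_y, p_x) ≈ 23.12°.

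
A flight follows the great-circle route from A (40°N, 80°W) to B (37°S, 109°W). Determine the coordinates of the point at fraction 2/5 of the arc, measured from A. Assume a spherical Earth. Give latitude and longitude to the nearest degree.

≈ (9°N, 92°W)

Convert each endpoint to a unit vector on the sphere (x = cos φ cos λ, y = cos φ sin λ, z = sin φ).
The central angle between the endpoints is δ = arccos(p₁·p₂) ≈ 1.422 rad (81.5°).
Interpolate at f = 2/5 with slerp weights a = sin((1−f)δ)/sin δ ≈ 0.762, b = sin(fδ)/sin δ ≈ 0.545.
p = a·p₁ + b·p₂ ≈ (-0.040, -0.986, 0.162); φ = arcsin(p_z) ≈ 9.32°, λ = atan2(p_y, p_x) ≈ -92.34°.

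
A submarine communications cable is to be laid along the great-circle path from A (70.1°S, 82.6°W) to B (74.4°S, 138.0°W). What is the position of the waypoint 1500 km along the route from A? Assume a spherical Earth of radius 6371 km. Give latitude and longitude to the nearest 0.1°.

Write both endpoints as unit vectors p₁, p₂ with components (cos φ cos λ, cos φ sin λ, sin φ).
The central angle between the endpoints is δ = arccos(p₁·p₂) ≈ 0.292 rad (16.7°). The total great-circle distance is δ·R ≈ 0.292 × 6371 ≈ 1861 km, so the target fraction is f = 1500/1861 ≈ 0.806.
Interpolate at f ≈ 0.806 with slerp weights a = sin((1−f)δ)/sin δ ≈ 0.197, b = sin(fδ)/sin δ ≈ 0.810.
p = a·p₁ + b·p₂ ≈ (-0.153, -0.212, -0.965); φ = arcsin(p_z) ≈ -74.83°, λ = atan2(p_y, p_x) ≈ -125.84°.

≈ (74.8°S, 125.8°W)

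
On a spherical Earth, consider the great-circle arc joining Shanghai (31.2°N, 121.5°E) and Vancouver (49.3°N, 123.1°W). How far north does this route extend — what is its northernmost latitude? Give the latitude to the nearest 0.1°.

The great circle lies in the plane with unit normal n̂ = (p₁ × p₂)/|p₁ × p₂|.
Here n̂_z ≈ +0.510; the vertex latitude is φ_max = arccos|n̂_z| ≈ 59.3°.
Check via Clairaut: cos φ_max = |cos φ₁| · sin C = cos(31.2°)·sin(36.6°) ≈ 0.510, again giving ≈ 59.3°.

≈ 59.3°N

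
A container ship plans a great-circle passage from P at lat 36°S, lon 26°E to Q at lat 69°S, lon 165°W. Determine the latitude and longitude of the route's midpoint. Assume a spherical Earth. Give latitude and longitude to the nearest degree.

≈ lat 73°S, lon 35°E

Write both endpoints as unit vectors p₁, p₂ with components (cos φ cos λ, cos φ sin λ, sin φ).
The central angle between the endpoints is δ = arccos(p₁·p₂) ≈ 1.303 rad (74.7°).
Interpolate at f = 1/2 with slerp weights a = sin((1−f)δ)/sin δ ≈ 0.629, b = sin(fδ)/sin δ ≈ 0.629.
p = a·p₁ + b·p₂ ≈ (0.240, 0.165, -0.957); φ = arcsin(p_z) ≈ -73.10°, λ = atan2(p_y, p_x) ≈ 34.51°.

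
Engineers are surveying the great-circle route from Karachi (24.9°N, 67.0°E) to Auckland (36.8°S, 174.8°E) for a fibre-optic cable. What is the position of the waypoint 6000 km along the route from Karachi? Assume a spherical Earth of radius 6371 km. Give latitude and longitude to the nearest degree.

Convert each endpoint to a unit vector on the sphere (x = cos φ cos λ, y = cos φ sin λ, z = sin φ).
The central angle between the endpoints is δ = arccos(p₁·p₂) ≈ 2.065 rad (118.3°). The total great-circle distance is δ·R ≈ 2.065 × 6371 ≈ 13155 km, so the target fraction is f = 6000/13155 ≈ 0.456.
Interpolate at f ≈ 0.456 with slerp weights a = sin((1−f)δ)/sin δ ≈ 1.024, b = sin(fδ)/sin δ ≈ 0.918.
p = a·p₁ + b·p₂ ≈ (-0.370, 0.922, -0.119); φ = arcsin(p_z) ≈ -6.84°, λ = atan2(p_y, p_x) ≈ 111.85°.

≈ (7°S, 112°E)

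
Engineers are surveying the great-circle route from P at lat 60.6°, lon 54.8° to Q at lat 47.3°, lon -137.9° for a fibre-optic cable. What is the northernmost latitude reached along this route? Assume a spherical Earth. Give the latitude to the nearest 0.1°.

The great circle lies in the plane with unit normal n̂ = (p₁ × p₂)/|p₁ × p₂|.
Here n̂_z ≈ +0.077; the vertex latitude is φ_max = arccos|n̂_z| ≈ 85.6°.
Check via Clairaut: cos φ_max = |cos φ₁| · sin C = cos(60.6°)·sin(9.0°) ≈ 0.077, again giving ≈ 85.6°.

≈ 85.6°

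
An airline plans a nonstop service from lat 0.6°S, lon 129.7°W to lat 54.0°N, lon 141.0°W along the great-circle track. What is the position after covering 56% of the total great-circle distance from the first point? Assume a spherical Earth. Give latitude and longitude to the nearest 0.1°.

Convert each endpoint to a unit vector on the sphere (x = cos φ cos λ, y = cos φ sin λ, z = sin φ).
The central angle between the endpoints is δ = arccos(p₁·p₂) ≈ 0.967 rad (55.4°).
Interpolate at f = 0.56 with slerp weights a = sin((1−f)δ)/sin δ ≈ 0.501, b = sin(fδ)/sin δ ≈ 0.626.
p = a·p₁ + b·p₂ ≈ (-0.606, -0.617, 0.501); φ = arcsin(p_z) ≈ 30.09°, λ = atan2(p_y, p_x) ≈ -134.48°.

≈ lat 30.1°N, lon 134.5°W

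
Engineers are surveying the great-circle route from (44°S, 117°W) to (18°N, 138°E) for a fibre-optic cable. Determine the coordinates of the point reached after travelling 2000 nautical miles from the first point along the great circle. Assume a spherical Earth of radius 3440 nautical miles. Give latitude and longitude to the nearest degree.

From cos δ = sin φ₁ sin φ₂ + cos φ₁ cos φ₂ cos Δλ, the central angle is δ ≈ 1.973 rad (113.1°). The total great-circle distance is δ·R ≈ 1.973 × 3440 ≈ 6788 nmi, so the target fraction is f = 2000/6788 ≈ 0.295.
Interpolate at f ≈ 0.295 with slerp weights a = sin((1−f)δ)/sin δ ≈ 1.070, b = sin(fδ)/sin δ ≈ 0.597.
p = a·p₁ + b·p₂ ≈ (-0.771, -0.306, -0.558); φ = arcsin(p_z) ≈ -33.95°, λ = atan2(p_y, p_x) ≈ -158.38°.

≈ (34°S, 158°W)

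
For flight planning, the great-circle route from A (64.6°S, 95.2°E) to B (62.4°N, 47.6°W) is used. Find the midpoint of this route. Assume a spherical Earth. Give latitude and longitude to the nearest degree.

≈ (3°S, 17°E)

Write both endpoints as unit vectors p₁, p₂ with components (cos φ cos λ, cos φ sin λ, sin φ).
The central angle between the endpoints is δ = arccos(p₁·p₂) ≈ 2.854 rad (163.5°).
Interpolate at f = 1/2 with slerp weights a = sin((1−f)δ)/sin δ ≈ 3.485, b = sin(fδ)/sin δ ≈ 3.485.
p = a·p₁ + b·p₂ ≈ (0.953, 0.296, -0.060); φ = arcsin(p_z) ≈ -3.42°, λ = atan2(p_y, p_x) ≈ 17.27°.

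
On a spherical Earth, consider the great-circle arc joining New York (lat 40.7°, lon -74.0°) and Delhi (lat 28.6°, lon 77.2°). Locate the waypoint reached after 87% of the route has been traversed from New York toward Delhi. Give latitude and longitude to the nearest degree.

Write both endpoints as unit vectors p₁, p₂ with components (cos φ cos λ, cos φ sin λ, sin φ).
The central angle between the endpoints is δ = arccos(p₁·p₂) ≈ 1.845 rad (105.7°).
Interpolate at f = 0.87 with slerp weights a = sin((1−f)δ)/sin δ ≈ 0.247, b = sin(fδ)/sin δ ≈ 1.038.
p = a·p₁ + b·p₂ ≈ (0.254, 0.709, 0.658); φ = arcsin(p_z) ≈ 41.15°, λ = atan2(p_y, p_x) ≈ 70.32°.

≈ lat 41°, lon 70°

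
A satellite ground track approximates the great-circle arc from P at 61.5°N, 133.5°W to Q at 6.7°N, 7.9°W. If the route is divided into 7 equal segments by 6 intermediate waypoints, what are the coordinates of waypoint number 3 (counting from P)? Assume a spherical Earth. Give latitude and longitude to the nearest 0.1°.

Convert each endpoint to a unit vector on the sphere (x = cos φ cos λ, y = cos φ sin λ, z = sin φ).
The central angle between the endpoints is δ = arccos(p₁·p₂) ≈ 1.745 rad (100.0°).
Interpolate at f = 3/7 with slerp weights a = sin((1−f)δ)/sin δ ≈ 0.853, b = sin(fδ)/sin δ ≈ 0.691.
p = a·p₁ + b·p₂ ≈ (0.399, -0.389, 0.830); φ = arcsin(p_z) ≈ 56.10°, λ = atan2(p_y, p_x) ≈ -44.29°.

≈ 56.1°N, 44.3°W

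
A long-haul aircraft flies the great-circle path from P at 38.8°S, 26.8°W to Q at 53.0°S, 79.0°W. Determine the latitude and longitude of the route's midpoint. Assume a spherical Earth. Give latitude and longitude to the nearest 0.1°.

Convert each endpoint to a unit vector on the sphere (x = cos φ cos λ, y = cos φ sin λ, z = sin φ).
The central angle between the endpoints is δ = arccos(p₁·p₂) ≈ 0.663 rad (38.0°).
Interpolate at f = 1/2 with slerp weights a = sin((1−f)δ)/sin δ ≈ 0.529, b = sin(fδ)/sin δ ≈ 0.529.
p = a·p₁ + b·p₂ ≈ (0.429, -0.498, -0.754); φ = arcsin(p_z) ≈ -48.91°, λ = atan2(p_y, p_x) ≈ -49.30°.

≈ 48.9°S, 49.3°W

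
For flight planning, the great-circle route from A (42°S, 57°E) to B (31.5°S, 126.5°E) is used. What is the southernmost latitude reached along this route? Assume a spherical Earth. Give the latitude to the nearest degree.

≈ 44°S

The great circle lies in the plane with unit normal n̂ = (p₁ × p₂)/|p₁ × p₂|.
Here n̂_z ≈ +0.723; the vertex latitude is φ_max = arccos|n̂_z| ≈ 43.7°.
Check via Clairaut: cos φ_max = |cos φ₁| · sin C = cos(42.0°)·sin(103.3°) ≈ 0.723, again giving ≈ 43.7°.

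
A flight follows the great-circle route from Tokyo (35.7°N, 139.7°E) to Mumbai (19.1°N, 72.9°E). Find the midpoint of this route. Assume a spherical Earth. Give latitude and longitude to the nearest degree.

Write both endpoints as unit vectors p₁, p₂ with components (cos φ cos λ, cos φ sin λ, sin φ).
The central angle between the endpoints is δ = arccos(p₁·p₂) ≈ 1.055 rad (60.4°).
Interpolate at f = 1/2 with slerp weights a = sin((1−f)δ)/sin δ ≈ 0.579, b = sin(fδ)/sin δ ≈ 0.579.
p = a·p₁ + b·p₂ ≈ (-0.198, 0.827, 0.527); φ = arcsin(p_z) ≈ 31.80°, λ = atan2(p_y, p_x) ≈ 103.45°.

≈ (32°N, 103°E)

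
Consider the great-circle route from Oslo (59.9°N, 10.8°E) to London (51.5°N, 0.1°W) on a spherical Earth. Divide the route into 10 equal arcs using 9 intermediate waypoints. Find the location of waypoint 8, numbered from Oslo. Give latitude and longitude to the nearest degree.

≈ 53°N, 2°E

Write both endpoints as unit vectors p₁, p₂ with components (cos φ cos λ, cos φ sin λ, sin φ).
The central angle between the endpoints is δ = arccos(p₁·p₂) ≈ 0.181 rad (10.4°).
Interpolate at f = 8/10 with slerp weights a = sin((1−f)δ)/sin δ ≈ 0.201, b = sin(fδ)/sin δ ≈ 0.802.
p = a·p₁ + b·p₂ ≈ (0.598, 0.018, 0.801); φ = arcsin(p_z) ≈ 53.25°, λ = atan2(p_y, p_x) ≈ 1.73°.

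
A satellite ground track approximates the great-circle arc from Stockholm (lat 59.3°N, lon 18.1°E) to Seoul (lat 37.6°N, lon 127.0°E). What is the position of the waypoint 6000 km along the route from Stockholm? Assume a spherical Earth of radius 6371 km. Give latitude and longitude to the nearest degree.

Convert each endpoint to a unit vector on the sphere (x = cos φ cos λ, y = cos φ sin λ, z = sin φ).
The central angle between the endpoints is δ = arccos(p₁·p₂) ≈ 1.166 rad (66.8°). The total great-circle distance is δ·R ≈ 1.166 × 6371 ≈ 7430 km, so the target fraction is f = 6000/7430 ≈ 0.808.
Interpolate at f ≈ 0.808 with slerp weights a = sin((1−f)δ)/sin δ ≈ 0.242, b = sin(fδ)/sin δ ≈ 0.880.
p = a·p₁ + b·p₂ ≈ (-0.302, 0.595, 0.745); φ = arcsin(p_z) ≈ 48.15°, λ = atan2(p_y, p_x) ≈ 116.90°.

≈ lat 48°N, lon 117°E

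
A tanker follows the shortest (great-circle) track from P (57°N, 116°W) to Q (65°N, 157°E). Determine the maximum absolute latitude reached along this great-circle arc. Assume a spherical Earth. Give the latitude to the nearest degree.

The great circle lies in the plane with unit normal n̂ = (p₁ × p₂)/|p₁ × p₂|.
Here n̂_z ≈ -0.362; the vertex latitude is φ_max = arccos|n̂_z| ≈ 68.8°.
Check via Clairaut: cos φ_max = |cos φ₁| · sin C = cos(57.0°)·sin(41.6°) ≈ 0.362, again giving ≈ 68.8°.

≈ 69°N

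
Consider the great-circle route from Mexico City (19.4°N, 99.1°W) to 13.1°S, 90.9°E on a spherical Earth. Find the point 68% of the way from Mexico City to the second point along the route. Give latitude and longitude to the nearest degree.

Write both endpoints as unit vectors p₁, p₂ with components (cos φ cos λ, cos φ sin λ, sin φ).
The central angle between the endpoints is δ = arccos(p₁·p₂) ≈ 2.941 rad (168.5°).
Interpolate at f = 0.68 with slerp weights a = sin((1−f)δ)/sin δ ≈ 4.062, b = sin(fδ)/sin δ ≈ 4.570.
p = a·p₁ + b·p₂ ≈ (-0.676, 0.667, 0.314); φ = arcsin(p_z) ≈ 18.27°, λ = atan2(p_y, p_x) ≈ 135.38°.

≈ 18°N, 135°E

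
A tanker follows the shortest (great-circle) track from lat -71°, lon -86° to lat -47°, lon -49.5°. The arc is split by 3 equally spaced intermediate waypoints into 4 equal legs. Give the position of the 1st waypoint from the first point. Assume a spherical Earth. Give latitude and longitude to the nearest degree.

From cos δ = sin φ₁ sin φ₂ + cos φ₁ cos φ₂ cos Δλ, the central angle is δ ≈ 0.516 rad (29.5°).
Interpolate at f = 1/4 with slerp weights a = sin((1−f)δ)/sin δ ≈ 0.765, b = sin(fδ)/sin δ ≈ 0.261.
p = a·p₁ + b·p₂ ≈ (0.133, -0.384, -0.914); φ = arcsin(p_z) ≈ -66.05°, λ = atan2(p_y, p_x) ≈ -70.90°.

≈ lat -66°, lon -71°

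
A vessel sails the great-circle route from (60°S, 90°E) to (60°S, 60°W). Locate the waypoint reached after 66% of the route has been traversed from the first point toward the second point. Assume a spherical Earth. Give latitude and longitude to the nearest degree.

From cos δ = sin φ₁ sin φ₂ + cos φ₁ cos φ₂ cos Δλ, the central angle is δ ≈ 1.008 rad (57.8°).
Interpolate at f = 0.66 with slerp weights a = sin((1−f)δ)/sin δ ≈ 0.397, b = sin(fδ)/sin δ ≈ 0.730.
p = a·p₁ + b·p₂ ≈ (0.182, -0.117, -0.976); φ = arcsin(p_z) ≈ -77.47°, λ = atan2(p_y, p_x) ≈ -32.75°.

≈ (77°S, 33°W)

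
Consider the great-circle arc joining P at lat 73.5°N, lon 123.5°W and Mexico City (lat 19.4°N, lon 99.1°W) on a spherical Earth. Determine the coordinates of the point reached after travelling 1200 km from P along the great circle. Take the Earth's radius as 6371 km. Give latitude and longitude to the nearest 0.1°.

≈ lat 63.5°N, lon 112.1°W

Convert each endpoint to a unit vector on the sphere (x = cos φ cos λ, y = cos φ sin λ, z = sin φ).
The central angle between the endpoints is δ = arccos(p₁·p₂) ≈ 0.973 rad (55.8°). The total great-circle distance is δ·R ≈ 0.973 × 6371 ≈ 6202 km, so the target fraction is f = 1200/6202 ≈ 0.193.
Interpolate at f ≈ 0.193 with slerp weights a = sin((1−f)δ)/sin δ ≈ 0.855, b = sin(fδ)/sin δ ≈ 0.226.
p = a·p₁ + b·p₂ ≈ (-0.168, -0.413, 0.895); φ = arcsin(p_z) ≈ 63.50°, λ = atan2(p_y, p_x) ≈ -112.09°.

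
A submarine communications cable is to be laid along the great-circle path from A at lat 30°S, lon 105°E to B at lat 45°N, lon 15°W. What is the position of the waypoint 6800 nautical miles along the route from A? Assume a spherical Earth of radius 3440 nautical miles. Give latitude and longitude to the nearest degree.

≈ lat 41°N, lon 9°E

Write both endpoints as unit vectors p₁, p₂ with components (cos φ cos λ, cos φ sin λ, sin φ).
The central angle between the endpoints is δ = arccos(p₁·p₂) ≈ 2.291 rad (131.3°). The total great-circle distance is δ·R ≈ 2.291 × 3440 ≈ 7882 nmi, so the target fraction is f = 6800/7882 ≈ 0.863.
Interpolate at f ≈ 0.863 with slerp weights a = sin((1−f)δ)/sin δ ≈ 0.412, b = sin(fδ)/sin δ ≈ 1.223.
p = a·p₁ + b·p₂ ≈ (0.743, 0.121, 0.659); φ = arcsin(p_z) ≈ 41.20°, λ = atan2(p_y, p_x) ≈ 9.22°.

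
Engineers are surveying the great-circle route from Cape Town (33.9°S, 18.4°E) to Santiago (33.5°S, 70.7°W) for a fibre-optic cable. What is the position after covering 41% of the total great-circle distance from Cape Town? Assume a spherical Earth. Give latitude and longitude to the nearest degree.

≈ 43°S, 18°W

From cos δ = sin φ₁ sin φ₂ + cos φ₁ cos φ₂ cos Δλ, the central angle is δ ≈ 1.246 rad (71.4°).
Interpolate at f = 0.41 with slerp weights a = sin((1−f)δ)/sin δ ≈ 0.708, b = sin(fδ)/sin δ ≈ 0.516.
p = a·p₁ + b·p₂ ≈ (0.700, -0.221, -0.680); φ = arcsin(p_z) ≈ -42.81°, λ = atan2(p_y, p_x) ≈ -17.50°.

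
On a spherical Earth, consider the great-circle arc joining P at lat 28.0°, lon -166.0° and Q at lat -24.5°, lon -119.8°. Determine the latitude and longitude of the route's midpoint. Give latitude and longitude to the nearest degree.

≈ lat 2°, lon -143°

The haversine formula gives a central angle δ ≈ 1.201 rad (68.8°) between the endpoints.
Interpolate at f = 1/2 with slerp weights a = sin((1−f)δ)/sin δ ≈ 0.606, b = sin(fδ)/sin δ ≈ 0.606.
p = a·p₁ + b·p₂ ≈ (-0.793, -0.608, 0.033); φ = arcsin(p_z) ≈ 1.90°, λ = atan2(p_y, p_x) ≈ -142.53°.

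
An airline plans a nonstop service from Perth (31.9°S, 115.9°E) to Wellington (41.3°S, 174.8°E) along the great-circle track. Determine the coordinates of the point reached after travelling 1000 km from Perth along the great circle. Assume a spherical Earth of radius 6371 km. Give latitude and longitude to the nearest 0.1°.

≈ 35.9°S, 125.6°E

Write both endpoints as unit vectors p₁, p₂ with components (cos φ cos λ, cos φ sin λ, sin φ).
The central angle between the endpoints is δ = arccos(p₁·p₂) ≈ 0.825 rad (47.3°). The total great-circle distance is δ·R ≈ 0.825 × 6371 ≈ 5259 km, so the target fraction is f = 1000/5259 ≈ 0.190.
Interpolate at f ≈ 0.190 with slerp weights a = sin((1−f)δ)/sin δ ≈ 0.843, b = sin(fδ)/sin δ ≈ 0.213.
p = a·p₁ + b·p₂ ≈ (-0.472, 0.659, -0.586); φ = arcsin(p_z) ≈ -35.88°, λ = atan2(p_y, p_x) ≈ 125.62°.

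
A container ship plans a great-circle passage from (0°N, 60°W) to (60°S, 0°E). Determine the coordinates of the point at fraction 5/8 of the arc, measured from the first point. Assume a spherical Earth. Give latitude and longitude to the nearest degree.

≈ (41°S, 34°W)

The haversine formula gives a central angle δ ≈ 1.318 rad (75.5°) between the endpoints.
Interpolate at f = 5/8 with slerp weights a = sin((1−f)δ)/sin δ ≈ 0.490, b = sin(fδ)/sin δ ≈ 0.758.
p = a·p₁ + b·p₂ ≈ (0.624, -0.424, -0.656); φ = arcsin(p_z) ≈ -41.02°, λ = atan2(p_y, p_x) ≈ -34.22°.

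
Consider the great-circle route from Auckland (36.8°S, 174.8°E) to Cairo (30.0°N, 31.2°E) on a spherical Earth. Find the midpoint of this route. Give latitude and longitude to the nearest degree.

≈ 11°S, 96°E

Write both endpoints as unit vectors p₁, p₂ with components (cos φ cos λ, cos φ sin λ, sin φ).
The central angle between the endpoints is δ = arccos(p₁·p₂) ≈ 2.602 rad (149.1°).
Interpolate at f = 1/2 with slerp weights a = sin((1−f)δ)/sin δ ≈ 1.874, b = sin(fδ)/sin δ ≈ 1.874.
p = a·p₁ + b·p₂ ≈ (-0.106, 0.977, -0.186); φ = arcsin(p_z) ≈ -10.70°, λ = atan2(p_y, p_x) ≈ 96.21°.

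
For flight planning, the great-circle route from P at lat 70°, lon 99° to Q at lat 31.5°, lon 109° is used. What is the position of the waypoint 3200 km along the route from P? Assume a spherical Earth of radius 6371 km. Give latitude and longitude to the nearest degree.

≈ lat 42°, lon 108°

From cos δ = sin φ₁ sin φ₂ + cos φ₁ cos φ₂ cos Δλ, the central angle is δ ≈ 0.679 rad (38.9°). The total great-circle distance is δ·R ≈ 0.679 × 6371 ≈ 4326 km, so the target fraction is f = 3200/4326 ≈ 0.740.
Interpolate at f ≈ 0.740 with slerp weights a = sin((1−f)δ)/sin δ ≈ 0.280, b = sin(fδ)/sin δ ≈ 0.767.
p = a·p₁ + b·p₂ ≈ (-0.228, 0.713, 0.664); φ = arcsin(p_z) ≈ 41.58°, λ = atan2(p_y, p_x) ≈ 107.73°.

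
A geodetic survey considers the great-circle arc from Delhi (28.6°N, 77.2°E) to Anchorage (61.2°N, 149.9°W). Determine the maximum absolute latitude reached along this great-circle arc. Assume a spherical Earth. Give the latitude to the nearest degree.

≈ 72°N

The great circle lies in the plane with unit normal n̂ = (p₁ × p₂)/|p₁ × p₂|.
Here n̂_z ≈ +0.313; the vertex latitude is φ_max = arccos|n̂_z| ≈ 71.8°.
Check via Clairaut: cos φ_max = |cos φ₁| · sin C = cos(28.6°)·sin(20.9°) ≈ 0.313, again giving ≈ 71.8°.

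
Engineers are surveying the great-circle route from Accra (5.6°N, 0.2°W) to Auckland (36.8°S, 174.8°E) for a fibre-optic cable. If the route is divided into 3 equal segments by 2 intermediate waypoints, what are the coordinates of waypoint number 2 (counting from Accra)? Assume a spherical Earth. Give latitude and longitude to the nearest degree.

Write both endpoints as unit vectors p₁, p₂ with components (cos φ cos λ, cos φ sin λ, sin φ).
The central angle between the endpoints is δ = arccos(p₁·p₂) ≈ 2.591 rad (148.5°).
Interpolate at f = 2/3 with slerp weights a = sin((1−f)δ)/sin δ ≈ 1.454, b = sin(fδ)/sin δ ≈ 1.889.
p = a·p₁ + b·p₂ ≈ (-0.059, 0.132, -0.989); φ = arcsin(p_z) ≈ -81.68°, λ = atan2(p_y, p_x) ≈ 114.20°.

≈ 82°S, 114°E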